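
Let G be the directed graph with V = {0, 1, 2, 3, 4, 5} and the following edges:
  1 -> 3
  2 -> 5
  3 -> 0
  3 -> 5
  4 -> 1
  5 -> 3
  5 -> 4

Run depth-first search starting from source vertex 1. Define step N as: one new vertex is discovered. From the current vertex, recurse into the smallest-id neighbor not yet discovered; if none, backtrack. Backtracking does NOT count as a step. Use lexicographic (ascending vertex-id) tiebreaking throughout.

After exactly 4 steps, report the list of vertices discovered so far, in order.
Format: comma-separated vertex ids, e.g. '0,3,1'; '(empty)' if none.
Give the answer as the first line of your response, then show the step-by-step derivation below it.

1,3,0,5

step 1: discover 1; path=1; order=1
step 2: discover 3; path=1>3; order=1,3
step 3: discover 0; path=1>3>0; order=1,3,0
step 4: discover 5; path=1>3>5; order=1,3,0,5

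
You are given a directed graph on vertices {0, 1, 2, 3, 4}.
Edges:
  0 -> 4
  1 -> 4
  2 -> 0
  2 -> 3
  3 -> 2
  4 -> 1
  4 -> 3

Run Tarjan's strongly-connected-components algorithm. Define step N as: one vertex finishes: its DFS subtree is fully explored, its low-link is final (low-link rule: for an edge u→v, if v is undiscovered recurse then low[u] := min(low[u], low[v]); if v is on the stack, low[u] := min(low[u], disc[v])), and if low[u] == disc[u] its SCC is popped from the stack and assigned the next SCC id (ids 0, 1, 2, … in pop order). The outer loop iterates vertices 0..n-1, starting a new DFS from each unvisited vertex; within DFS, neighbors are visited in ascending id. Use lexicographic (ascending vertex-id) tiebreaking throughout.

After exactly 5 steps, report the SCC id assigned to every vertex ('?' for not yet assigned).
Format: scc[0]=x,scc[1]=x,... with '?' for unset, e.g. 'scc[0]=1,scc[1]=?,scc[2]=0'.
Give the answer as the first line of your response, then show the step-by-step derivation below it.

scc[0]=0,scc[1]=0,scc[2]=0,scc[3]=0,scc[4]=0

step 1: low=(low[0]=0,low[1]=1,low[2]=?,low[3]=?,low[4]=1); scc=(scc[0]=?,scc[1]=?,scc[2]=?,scc[3]=?,scc[4]=?)
step 2: low=(low[0]=0,low[1]=1,low[2]=0,low[3]=3,low[4]=1); scc=(scc[0]=?,scc[1]=?,scc[2]=?,scc[3]=?,scc[4]=?)
step 3: low=(low[0]=0,low[1]=1,low[2]=0,low[3]=0,low[4]=1); scc=(scc[0]=?,scc[1]=?,scc[2]=?,scc[3]=?,scc[4]=?)
step 4: low=(low[0]=0,low[1]=1,low[2]=0,low[3]=0,low[4]=0); scc=(scc[0]=?,scc[1]=?,scc[2]=?,scc[3]=?,scc[4]=?)
step 5: low=(low[0]=0,low[1]=1,low[2]=0,low[3]=0,low[4]=0); scc=(scc[0]=0,scc[1]=0,scc[2]=0,scc[3]=0,scc[4]=0)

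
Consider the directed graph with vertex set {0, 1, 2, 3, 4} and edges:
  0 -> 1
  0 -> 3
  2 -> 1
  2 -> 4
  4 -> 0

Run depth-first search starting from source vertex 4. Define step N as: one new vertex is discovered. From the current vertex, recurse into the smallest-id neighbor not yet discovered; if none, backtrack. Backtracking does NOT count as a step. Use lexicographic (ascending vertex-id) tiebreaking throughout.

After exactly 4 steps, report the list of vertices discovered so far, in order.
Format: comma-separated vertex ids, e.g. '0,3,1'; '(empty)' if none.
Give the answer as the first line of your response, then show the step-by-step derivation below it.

4,0,1,3

step 1: discover 4; path=4; order=4
step 2: discover 0; path=4>0; order=4,0
step 3: discover 1; path=4>0>1; order=4,0,1
step 4: discover 3; path=4>0>3; order=4,0,1,3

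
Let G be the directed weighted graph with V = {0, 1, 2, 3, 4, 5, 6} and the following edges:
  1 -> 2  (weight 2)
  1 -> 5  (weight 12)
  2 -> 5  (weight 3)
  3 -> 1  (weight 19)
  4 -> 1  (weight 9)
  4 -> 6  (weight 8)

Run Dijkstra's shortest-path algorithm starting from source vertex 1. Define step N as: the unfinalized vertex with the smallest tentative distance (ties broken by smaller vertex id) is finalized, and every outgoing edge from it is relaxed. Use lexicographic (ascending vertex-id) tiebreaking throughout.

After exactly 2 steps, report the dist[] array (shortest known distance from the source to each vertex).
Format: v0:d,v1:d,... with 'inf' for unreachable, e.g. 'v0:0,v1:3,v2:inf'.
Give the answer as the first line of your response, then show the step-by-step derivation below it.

v0:inf,v1:0,v2:2,v3:inf,v4:inf,v5:5,v6:inf

step 1: dist = v0:inf,v1:0,v2:2,v3:inf,v4:inf,v5:12,v6:inf
step 2: dist = v0:inf,v1:0,v2:2,v3:inf,v4:inf,v5:5,v6:inf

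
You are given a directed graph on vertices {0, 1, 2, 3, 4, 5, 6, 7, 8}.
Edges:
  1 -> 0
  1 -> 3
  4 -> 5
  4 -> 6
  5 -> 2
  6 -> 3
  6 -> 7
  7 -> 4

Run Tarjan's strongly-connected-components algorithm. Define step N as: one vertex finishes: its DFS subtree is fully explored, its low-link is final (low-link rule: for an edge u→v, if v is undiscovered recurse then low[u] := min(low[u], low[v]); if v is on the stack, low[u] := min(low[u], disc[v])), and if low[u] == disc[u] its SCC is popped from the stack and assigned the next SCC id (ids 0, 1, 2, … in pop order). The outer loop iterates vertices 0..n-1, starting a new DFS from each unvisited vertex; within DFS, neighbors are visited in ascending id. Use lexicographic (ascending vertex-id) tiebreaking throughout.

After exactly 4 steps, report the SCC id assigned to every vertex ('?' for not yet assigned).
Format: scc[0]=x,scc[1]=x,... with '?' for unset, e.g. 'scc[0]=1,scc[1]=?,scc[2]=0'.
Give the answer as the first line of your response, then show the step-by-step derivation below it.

scc[0]=0,scc[1]=2,scc[2]=3,scc[3]=1,scc[4]=?,scc[5]=?,scc[6]=?,scc[7]=?,scc[8]=?

step 1: low=(low[0]=0,low[1]=?,low[2]=?,low[3]=?,low[4]=?,low[5]=?,low[6]=?,low[7]=?,low[8]=?); scc=(scc[0]=0,scc[1]=?,scc[2]=?,scc[3]=?,scc[4]=?,scc[5]=?,scc[6]=?,scc[7]=?,scc[8]=?)
step 2: low=(low[0]=0,low[1]=1,low[2]=?,low[3]=2,low[4]=?,low[5]=?,low[6]=?,low[7]=?,low[8]=?); scc=(scc[0]=0,scc[1]=?,scc[2]=?,scc[3]=1,scc[4]=?,scc[5]=?,scc[6]=?,scc[7]=?,scc[8]=?)
step 3: low=(low[0]=0,low[1]=1,low[2]=?,low[3]=2,low[4]=?,low[5]=?,low[6]=?,low[7]=?,low[8]=?); scc=(scc[0]=0,scc[1]=2,scc[2]=?,scc[3]=1,scc[4]=?,scc[5]=?,scc[6]=?,scc[7]=?,scc[8]=?)
step 4: low=(low[0]=0,low[1]=1,low[2]=3,low[3]=2,low[4]=?,low[5]=?,low[6]=?,low[7]=?,low[8]=?); scc=(scc[0]=0,scc[1]=2,scc[2]=3,scc[3]=1,scc[4]=?,scc[5]=?,scc[6]=?,scc[7]=?,scc[8]=?)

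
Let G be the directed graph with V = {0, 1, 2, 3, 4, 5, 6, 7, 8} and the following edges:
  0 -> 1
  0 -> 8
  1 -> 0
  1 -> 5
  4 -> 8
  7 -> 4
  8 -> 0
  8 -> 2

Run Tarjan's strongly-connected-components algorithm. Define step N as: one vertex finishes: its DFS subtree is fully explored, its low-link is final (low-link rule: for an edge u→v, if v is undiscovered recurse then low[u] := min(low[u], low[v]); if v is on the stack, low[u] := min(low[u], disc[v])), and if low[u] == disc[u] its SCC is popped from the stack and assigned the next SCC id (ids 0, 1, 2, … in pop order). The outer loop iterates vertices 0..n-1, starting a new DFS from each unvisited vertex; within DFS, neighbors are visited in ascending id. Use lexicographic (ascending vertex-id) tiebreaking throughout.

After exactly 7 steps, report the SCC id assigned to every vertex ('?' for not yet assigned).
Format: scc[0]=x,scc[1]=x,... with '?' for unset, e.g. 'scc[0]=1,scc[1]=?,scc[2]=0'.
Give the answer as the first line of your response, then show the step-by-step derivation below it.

scc[0]=2,scc[1]=2,scc[2]=1,scc[3]=3,scc[4]=4,scc[5]=0,scc[6]=?,scc[7]=?,scc[8]=2

step 1: low=(low[0]=0,low[1]=0,low[2]=?,low[3]=?,low[4]=?,low[5]=2,low[6]=?,low[7]=?,low[8]=?); scc=(scc[0]=?,scc[1]=?,scc[2]=?,scc[3]=?,scc[4]=?,scc[5]=0,scc[6]=?,scc[7]=?,scc[8]=?)
step 2: low=(low[0]=0,low[1]=0,low[2]=?,low[3]=?,low[4]=?,low[5]=2,low[6]=?,low[7]=?,low[8]=?); scc=(scc[0]=?,scc[1]=?,scc[2]=?,scc[3]=?,scc[4]=?,scc[5]=0,scc[6]=?,scc[7]=?,scc[8]=?)
step 3: low=(low[0]=0,low[1]=0,low[2]=4,low[3]=?,low[4]=?,low[5]=2,low[6]=?,low[7]=?,low[8]=0); scc=(scc[0]=?,scc[1]=?,scc[2]=1,scc[3]=?,scc[4]=?,scc[5]=0,scc[6]=?,scc[7]=?,scc[8]=?)
step 4: low=(low[0]=0,low[1]=0,low[2]=4,low[3]=?,low[4]=?,low[5]=2,low[6]=?,low[7]=?,low[8]=0); scc=(scc[0]=?,scc[1]=?,scc[2]=1,scc[3]=?,scc[4]=?,scc[5]=0,scc[6]=?,scc[7]=?,scc[8]=?)
step 5: low=(low[0]=0,low[1]=0,low[2]=4,low[3]=?,low[4]=?,low[5]=2,low[6]=?,low[7]=?,low[8]=0); scc=(scc[0]=2,scc[1]=2,scc[2]=1,scc[3]=?,scc[4]=?,scc[5]=0,scc[6]=?,scc[7]=?,scc[8]=2)
step 6: low=(low[0]=0,low[1]=0,low[2]=4,low[3]=5,low[4]=?,low[5]=2,low[6]=?,low[7]=?,low[8]=0); scc=(scc[0]=2,scc[1]=2,scc[2]=1,scc[3]=3,scc[4]=?,scc[5]=0,scc[6]=?,scc[7]=?,scc[8]=2)
step 7: low=(low[0]=0,low[1]=0,low[2]=4,low[3]=5,low[4]=6,low[5]=2,low[6]=?,low[7]=?,low[8]=0); scc=(scc[0]=2,scc[1]=2,scc[2]=1,scc[3]=3,scc[4]=4,scc[5]=0,scc[6]=?,scc[7]=?,scc[8]=2)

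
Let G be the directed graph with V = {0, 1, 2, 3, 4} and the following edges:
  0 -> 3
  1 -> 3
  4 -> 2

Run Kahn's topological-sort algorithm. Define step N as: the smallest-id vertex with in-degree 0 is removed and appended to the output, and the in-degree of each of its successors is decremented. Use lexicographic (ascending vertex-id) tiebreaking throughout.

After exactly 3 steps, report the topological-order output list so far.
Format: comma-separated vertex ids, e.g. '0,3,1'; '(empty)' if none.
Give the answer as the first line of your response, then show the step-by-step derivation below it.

0,1,3

step 1: output 0; order=[0]; indeg=(0,0,1,1,0)
step 2: output 1; order=[0,1]; indeg=(0,0,1,0,0)
step 3: output 3; order=[0,1,3]; indeg=(0,0,1,0,0)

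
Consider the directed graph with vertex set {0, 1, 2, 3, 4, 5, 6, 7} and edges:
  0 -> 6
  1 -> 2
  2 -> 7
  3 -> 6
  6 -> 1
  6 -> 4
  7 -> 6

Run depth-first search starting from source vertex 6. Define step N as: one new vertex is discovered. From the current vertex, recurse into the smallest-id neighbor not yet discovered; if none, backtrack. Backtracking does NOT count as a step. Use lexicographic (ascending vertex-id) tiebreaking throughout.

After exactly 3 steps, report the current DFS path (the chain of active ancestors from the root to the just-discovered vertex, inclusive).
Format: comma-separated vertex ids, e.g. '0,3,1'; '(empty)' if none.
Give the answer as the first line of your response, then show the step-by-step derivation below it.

6,1,2

step 1: discover 6; path=6; order=6
step 2: discover 1; path=6>1; order=6,1
step 3: discover 2; path=6>1>2; order=6,1,2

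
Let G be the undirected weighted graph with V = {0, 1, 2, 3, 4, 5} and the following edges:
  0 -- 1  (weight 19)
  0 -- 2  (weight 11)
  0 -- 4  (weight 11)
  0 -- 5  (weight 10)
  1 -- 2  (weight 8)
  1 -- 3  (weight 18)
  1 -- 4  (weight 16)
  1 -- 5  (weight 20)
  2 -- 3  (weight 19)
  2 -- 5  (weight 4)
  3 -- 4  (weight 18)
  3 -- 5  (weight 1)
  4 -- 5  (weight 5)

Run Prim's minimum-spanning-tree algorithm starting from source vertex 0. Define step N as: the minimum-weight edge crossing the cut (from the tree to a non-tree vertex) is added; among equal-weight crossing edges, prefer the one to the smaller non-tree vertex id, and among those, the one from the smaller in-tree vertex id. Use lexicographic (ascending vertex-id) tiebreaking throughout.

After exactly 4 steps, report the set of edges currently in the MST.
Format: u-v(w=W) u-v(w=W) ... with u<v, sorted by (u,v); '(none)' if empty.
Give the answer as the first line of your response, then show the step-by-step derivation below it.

0-5(w=10) 2-5(w=4) 3-5(w=1) 4-5(w=5)

step 1: add edge 0-5 (w=10); MST = {0-5(w=10)}
step 2: add edge 3-5 (w=1); MST = {0-5(w=10) 3-5(w=1)}
step 3: add edge 2-5 (w=4); MST = {0-5(w=10) 2-5(w=4) 3-5(w=1)}
step 4: add edge 4-5 (w=5); MST = {0-5(w=10) 2-5(w=4) 3-5(w=1) 4-5(w=5)}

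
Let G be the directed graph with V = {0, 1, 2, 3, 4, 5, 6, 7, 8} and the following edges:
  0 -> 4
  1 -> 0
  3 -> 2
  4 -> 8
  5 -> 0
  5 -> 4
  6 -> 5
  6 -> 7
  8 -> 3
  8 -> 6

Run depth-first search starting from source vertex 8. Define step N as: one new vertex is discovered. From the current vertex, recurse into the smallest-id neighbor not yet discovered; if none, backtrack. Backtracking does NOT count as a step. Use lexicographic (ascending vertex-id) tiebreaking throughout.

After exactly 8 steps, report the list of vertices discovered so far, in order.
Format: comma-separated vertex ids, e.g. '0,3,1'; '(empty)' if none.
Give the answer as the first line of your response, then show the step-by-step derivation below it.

8,3,2,6,5,0,4,7

step 1: discover 8; path=8; order=8
step 2: discover 3; path=8>3; order=8,3
step 3: discover 2; path=8>3>2; order=8,3,2
step 4: discover 6; path=8>6; order=8,3,2,6
step 5: discover 5; path=8>6>5; order=8,3,2,6,5
step 6: discover 0; path=8>6>5>0; order=8,3,2,6,5,0
step 7: discover 4; path=8>6>5>0>4; order=8,3,2,6,5,0,4
step 8: discover 7; path=8>6>7; order=8,3,2,6,5,0,4,7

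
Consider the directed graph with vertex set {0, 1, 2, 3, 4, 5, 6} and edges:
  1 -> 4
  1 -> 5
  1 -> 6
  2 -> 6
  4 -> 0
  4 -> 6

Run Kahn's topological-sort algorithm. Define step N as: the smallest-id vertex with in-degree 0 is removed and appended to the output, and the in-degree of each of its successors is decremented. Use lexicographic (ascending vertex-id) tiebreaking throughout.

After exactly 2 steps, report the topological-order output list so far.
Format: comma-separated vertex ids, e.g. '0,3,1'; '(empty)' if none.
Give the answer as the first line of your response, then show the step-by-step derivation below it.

1,2

step 1: output 1; order=[1]; indeg=(1,0,0,0,0,0,2)
step 2: output 2; order=[1,2]; indeg=(1,0,0,0,0,0,1)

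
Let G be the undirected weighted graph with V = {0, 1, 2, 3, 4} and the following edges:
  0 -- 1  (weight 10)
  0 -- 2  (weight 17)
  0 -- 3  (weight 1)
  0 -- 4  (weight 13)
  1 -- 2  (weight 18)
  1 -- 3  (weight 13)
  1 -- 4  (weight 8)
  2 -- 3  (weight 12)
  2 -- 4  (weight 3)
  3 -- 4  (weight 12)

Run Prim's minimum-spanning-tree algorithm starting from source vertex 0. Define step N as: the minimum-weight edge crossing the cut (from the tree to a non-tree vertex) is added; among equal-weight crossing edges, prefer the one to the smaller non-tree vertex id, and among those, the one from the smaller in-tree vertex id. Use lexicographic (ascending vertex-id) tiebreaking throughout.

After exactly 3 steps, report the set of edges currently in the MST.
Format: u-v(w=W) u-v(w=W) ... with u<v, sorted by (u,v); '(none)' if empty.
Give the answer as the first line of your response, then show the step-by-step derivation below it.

0-1(w=10) 0-3(w=1) 1-4(w=8)

step 1: add edge 0-3 (w=1); MST = {0-3(w=1)}
step 2: add edge 0-1 (w=10); MST = {0-1(w=10) 0-3(w=1)}
step 3: add edge 1-4 (w=8); MST = {0-1(w=10) 0-3(w=1) 1-4(w=8)}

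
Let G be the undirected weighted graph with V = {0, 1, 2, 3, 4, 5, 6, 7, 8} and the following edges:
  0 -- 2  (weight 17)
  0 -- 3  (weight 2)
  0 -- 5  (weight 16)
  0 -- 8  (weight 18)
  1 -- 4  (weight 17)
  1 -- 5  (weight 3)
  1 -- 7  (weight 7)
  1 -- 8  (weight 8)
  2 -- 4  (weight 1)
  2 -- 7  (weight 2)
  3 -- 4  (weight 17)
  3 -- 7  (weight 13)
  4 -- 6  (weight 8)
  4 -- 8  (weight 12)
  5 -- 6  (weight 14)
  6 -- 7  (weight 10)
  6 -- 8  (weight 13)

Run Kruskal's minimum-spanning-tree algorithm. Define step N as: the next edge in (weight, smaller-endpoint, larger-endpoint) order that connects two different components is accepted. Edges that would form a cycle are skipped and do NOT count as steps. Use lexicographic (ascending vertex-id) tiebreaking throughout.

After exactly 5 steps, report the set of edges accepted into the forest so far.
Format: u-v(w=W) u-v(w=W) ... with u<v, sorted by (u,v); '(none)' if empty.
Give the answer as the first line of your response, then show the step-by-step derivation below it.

0-3(w=2) 1-5(w=3) 1-7(w=7) 2-4(w=1) 2-7(w=2)

step 1: add edge 2-4 (w=1); MST = {2-4(w=1)}
step 2: add edge 0-3 (w=2); MST = {0-3(w=2) 2-4(w=1)}
step 3: add edge 2-7 (w=2); MST = {0-3(w=2) 2-4(w=1) 2-7(w=2)}
step 4: add edge 1-5 (w=3); MST = {0-3(w=2) 1-5(w=3) 2-4(w=1) 2-7(w=2)}
step 5: add edge 1-7 (w=7); MST = {0-3(w=2) 1-5(w=3) 1-7(w=7) 2-4(w=1) 2-7(w=2)}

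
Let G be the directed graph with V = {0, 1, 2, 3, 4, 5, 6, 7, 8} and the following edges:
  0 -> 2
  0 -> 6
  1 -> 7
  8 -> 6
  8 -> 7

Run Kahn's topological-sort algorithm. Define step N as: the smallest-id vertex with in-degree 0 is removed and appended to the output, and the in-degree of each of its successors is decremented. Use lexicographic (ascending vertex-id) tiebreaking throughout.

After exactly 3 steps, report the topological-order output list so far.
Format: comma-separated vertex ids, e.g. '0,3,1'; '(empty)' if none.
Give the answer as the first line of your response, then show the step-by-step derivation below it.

0,1,2

step 1: output 0; order=[0]; indeg=(0,0,0,0,0,0,1,2,0)
step 2: output 1; order=[0,1]; indeg=(0,0,0,0,0,0,1,1,0)
step 3: output 2; order=[0,1,2]; indeg=(0,0,0,0,0,0,1,1,0)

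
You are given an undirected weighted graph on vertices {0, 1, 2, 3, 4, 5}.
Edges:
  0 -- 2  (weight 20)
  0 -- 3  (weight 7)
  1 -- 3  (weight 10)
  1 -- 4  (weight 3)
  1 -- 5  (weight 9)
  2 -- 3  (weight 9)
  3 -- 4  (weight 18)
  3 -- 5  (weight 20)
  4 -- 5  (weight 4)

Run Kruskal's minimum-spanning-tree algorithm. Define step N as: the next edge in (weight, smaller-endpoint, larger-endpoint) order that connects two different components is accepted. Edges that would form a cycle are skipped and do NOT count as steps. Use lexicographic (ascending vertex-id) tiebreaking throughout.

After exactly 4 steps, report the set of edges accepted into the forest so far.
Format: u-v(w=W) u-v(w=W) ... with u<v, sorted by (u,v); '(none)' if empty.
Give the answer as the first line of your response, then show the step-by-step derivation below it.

0-3(w=7) 1-4(w=3) 2-3(w=9) 4-5(w=4)

step 1: add edge 1-4 (w=3); MST = {1-4(w=3)}
step 2: add edge 4-5 (w=4); MST = {1-4(w=3) 4-5(w=4)}
step 3: add edge 0-3 (w=7); MST = {0-3(w=7) 1-4(w=3) 4-5(w=4)}
step 4: add edge 2-3 (w=9); MST = {0-3(w=7) 1-4(w=3) 2-3(w=9) 4-5(w=4)}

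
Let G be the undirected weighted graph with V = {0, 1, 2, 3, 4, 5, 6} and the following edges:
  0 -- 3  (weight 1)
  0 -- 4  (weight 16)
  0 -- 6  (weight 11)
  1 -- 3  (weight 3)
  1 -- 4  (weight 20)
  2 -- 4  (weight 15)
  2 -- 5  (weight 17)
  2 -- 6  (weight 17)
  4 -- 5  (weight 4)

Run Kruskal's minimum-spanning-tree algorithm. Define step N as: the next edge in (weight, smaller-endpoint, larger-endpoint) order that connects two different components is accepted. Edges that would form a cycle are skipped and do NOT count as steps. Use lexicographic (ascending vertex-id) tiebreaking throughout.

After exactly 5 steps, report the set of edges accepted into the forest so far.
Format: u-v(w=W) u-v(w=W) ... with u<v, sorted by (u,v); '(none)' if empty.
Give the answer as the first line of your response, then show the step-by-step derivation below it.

0-3(w=1) 0-6(w=11) 1-3(w=3) 2-4(w=15) 4-5(w=4)

step 1: add edge 0-3 (w=1); MST = {0-3(w=1)}
step 2: add edge 1-3 (w=3); MST = {0-3(w=1) 1-3(w=3)}
step 3: add edge 4-5 (w=4); MST = {0-3(w=1) 1-3(w=3) 4-5(w=4)}
step 4: add edge 0-6 (w=11); MST = {0-3(w=1) 0-6(w=11) 1-3(w=3) 4-5(w=4)}
step 5: add edge 2-4 (w=15); MST = {0-3(w=1) 0-6(w=11) 1-3(w=3) 2-4(w=15) 4-5(w=4)}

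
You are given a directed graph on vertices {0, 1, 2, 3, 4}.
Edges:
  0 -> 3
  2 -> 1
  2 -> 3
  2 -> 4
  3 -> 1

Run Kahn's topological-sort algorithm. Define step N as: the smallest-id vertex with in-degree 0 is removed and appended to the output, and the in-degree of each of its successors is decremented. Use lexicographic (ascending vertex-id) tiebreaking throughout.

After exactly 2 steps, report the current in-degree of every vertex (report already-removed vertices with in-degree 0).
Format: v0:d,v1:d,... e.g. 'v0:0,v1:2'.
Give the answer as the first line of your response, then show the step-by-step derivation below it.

v0:0,v1:1,v2:0,v3:0,v4:0

step 1: output 0; order=[0]; indeg=(0,2,0,1,1)
step 2: output 2; order=[0,2]; indeg=(0,1,0,0,0)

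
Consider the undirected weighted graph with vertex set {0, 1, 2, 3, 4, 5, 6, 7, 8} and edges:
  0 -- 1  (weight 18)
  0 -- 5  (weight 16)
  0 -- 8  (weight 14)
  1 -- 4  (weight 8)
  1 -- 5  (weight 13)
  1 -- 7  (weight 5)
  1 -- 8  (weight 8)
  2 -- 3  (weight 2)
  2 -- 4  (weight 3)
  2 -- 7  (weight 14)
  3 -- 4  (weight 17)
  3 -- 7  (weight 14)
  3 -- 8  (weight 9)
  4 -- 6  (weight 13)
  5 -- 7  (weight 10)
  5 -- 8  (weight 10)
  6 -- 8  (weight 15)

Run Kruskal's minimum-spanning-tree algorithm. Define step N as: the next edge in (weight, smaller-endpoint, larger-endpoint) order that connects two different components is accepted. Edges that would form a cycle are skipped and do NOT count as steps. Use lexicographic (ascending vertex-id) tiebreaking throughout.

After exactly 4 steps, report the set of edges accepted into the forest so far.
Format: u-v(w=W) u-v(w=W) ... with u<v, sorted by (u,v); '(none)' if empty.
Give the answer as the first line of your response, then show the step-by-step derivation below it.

1-4(w=8) 1-7(w=5) 2-3(w=2) 2-4(w=3)

step 1: add edge 2-3 (w=2); MST = {2-3(w=2)}
step 2: add edge 2-4 (w=3); MST = {2-3(w=2) 2-4(w=3)}
step 3: add edge 1-7 (w=5); MST = {1-7(w=5) 2-3(w=2) 2-4(w=3)}
step 4: add edge 1-4 (w=8); MST = {1-4(w=8) 1-7(w=5) 2-3(w=2) 2-4(w=3)}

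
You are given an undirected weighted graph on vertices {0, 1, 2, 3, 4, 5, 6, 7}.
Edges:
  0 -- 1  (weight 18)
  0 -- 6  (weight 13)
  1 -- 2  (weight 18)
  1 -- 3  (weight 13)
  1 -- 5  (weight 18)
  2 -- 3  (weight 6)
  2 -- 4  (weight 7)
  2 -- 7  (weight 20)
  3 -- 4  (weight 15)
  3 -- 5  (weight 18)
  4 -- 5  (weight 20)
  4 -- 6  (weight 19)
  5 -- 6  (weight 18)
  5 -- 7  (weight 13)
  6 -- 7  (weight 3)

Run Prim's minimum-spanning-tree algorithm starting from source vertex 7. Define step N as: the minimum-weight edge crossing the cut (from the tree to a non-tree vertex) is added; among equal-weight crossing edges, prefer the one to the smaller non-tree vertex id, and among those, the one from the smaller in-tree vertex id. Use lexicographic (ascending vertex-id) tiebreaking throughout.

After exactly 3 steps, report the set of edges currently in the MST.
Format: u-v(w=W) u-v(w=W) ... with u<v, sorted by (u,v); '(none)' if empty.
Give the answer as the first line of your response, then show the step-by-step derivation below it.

0-6(w=13) 5-7(w=13) 6-7(w=3)

step 1: add edge 6-7 (w=3); MST = {6-7(w=3)}
step 2: add edge 0-6 (w=13); MST = {0-6(w=13) 6-7(w=3)}
step 3: add edge 5-7 (w=13); MST = {0-6(w=13) 5-7(w=13) 6-7(w=3)}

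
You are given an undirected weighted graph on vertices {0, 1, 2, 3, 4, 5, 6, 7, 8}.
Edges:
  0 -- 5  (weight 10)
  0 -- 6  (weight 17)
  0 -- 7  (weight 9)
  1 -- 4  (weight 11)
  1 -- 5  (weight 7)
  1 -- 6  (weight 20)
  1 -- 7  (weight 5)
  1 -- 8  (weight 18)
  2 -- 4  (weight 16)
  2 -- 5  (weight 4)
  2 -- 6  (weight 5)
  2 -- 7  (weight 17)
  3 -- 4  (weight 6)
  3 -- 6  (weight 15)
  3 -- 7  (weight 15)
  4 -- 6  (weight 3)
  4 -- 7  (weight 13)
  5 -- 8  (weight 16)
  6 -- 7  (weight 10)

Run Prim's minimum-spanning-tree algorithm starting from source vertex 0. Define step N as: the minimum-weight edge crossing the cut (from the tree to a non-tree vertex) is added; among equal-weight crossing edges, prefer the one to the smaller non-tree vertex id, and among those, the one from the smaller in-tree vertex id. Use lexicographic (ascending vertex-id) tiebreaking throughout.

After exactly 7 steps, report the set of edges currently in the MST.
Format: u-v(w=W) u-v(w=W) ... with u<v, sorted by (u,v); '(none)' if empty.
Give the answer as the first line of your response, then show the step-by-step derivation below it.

0-7(w=9) 1-5(w=7) 1-7(w=5) 2-5(w=4) 2-6(w=5) 3-4(w=6) 4-6(w=3)

step 1: add edge 0-7 (w=9); MST = {0-7(w=9)}
step 2: add edge 1-7 (w=5); MST = {0-7(w=9) 1-7(w=5)}
step 3: add edge 1-5 (w=7); MST = {0-7(w=9) 1-5(w=7) 1-7(w=5)}
step 4: add edge 2-5 (w=4); MST = {0-7(w=9) 1-5(w=7) 1-7(w=5) 2-5(w=4)}
step 5: add edge 2-6 (w=5); MST = {0-7(w=9) 1-5(w=7) 1-7(w=5) 2-5(w=4) 2-6(w=5)}
step 6: add edge 4-6 (w=3); MST = {0-7(w=9) 1-5(w=7) 1-7(w=5) 2-5(w=4) 2-6(w=5) 4-6(w=3)}
step 7: add edge 3-4 (w=6); MST = {0-7(w=9) 1-5(w=7) 1-7(w=5) 2-5(w=4) 2-6(w=5) 3-4(w=6) 4-6(w=3)}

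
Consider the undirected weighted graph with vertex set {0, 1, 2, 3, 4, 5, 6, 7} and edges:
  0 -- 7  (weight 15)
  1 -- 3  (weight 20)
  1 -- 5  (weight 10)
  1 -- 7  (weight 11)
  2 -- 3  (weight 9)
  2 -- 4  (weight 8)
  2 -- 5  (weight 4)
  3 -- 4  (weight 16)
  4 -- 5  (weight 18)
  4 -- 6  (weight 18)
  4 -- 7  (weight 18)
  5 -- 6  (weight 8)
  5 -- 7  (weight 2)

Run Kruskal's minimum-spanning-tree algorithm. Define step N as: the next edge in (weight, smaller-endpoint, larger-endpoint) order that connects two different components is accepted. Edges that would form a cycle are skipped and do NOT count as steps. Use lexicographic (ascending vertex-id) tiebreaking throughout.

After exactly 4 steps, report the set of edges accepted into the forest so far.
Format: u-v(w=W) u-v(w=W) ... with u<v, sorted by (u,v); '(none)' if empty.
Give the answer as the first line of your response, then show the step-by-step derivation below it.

2-4(w=8) 2-5(w=4) 5-6(w=8) 5-7(w=2)

step 1: add edge 5-7 (w=2); MST = {5-7(w=2)}
step 2: add edge 2-5 (w=4); MST = {2-5(w=4) 5-7(w=2)}
step 3: add edge 2-4 (w=8); MST = {2-4(w=8) 2-5(w=4) 5-7(w=2)}
step 4: add edge 5-6 (w=8); MST = {2-4(w=8) 2-5(w=4) 5-6(w=8) 5-7(w=2)}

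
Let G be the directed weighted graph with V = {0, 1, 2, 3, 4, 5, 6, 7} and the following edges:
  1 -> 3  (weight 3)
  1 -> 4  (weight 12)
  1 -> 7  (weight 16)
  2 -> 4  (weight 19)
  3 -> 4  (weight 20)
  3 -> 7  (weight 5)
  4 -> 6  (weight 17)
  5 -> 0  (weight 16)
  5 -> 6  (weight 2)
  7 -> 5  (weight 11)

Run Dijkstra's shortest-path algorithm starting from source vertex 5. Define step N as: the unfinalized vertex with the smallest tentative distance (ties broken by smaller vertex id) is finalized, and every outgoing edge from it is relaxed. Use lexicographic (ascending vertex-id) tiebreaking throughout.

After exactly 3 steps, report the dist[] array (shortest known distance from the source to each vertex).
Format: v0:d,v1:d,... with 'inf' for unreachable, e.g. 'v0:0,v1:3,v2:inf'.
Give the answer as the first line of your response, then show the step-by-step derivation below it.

v0:16,v1:inf,v2:inf,v3:inf,v4:inf,v5:0,v6:2,v7:inf

step 1: dist = v0:16,v1:inf,v2:inf,v3:inf,v4:inf,v5:0,v6:2,v7:inf
step 2: dist = v0:16,v1:inf,v2:inf,v3:inf,v4:inf,v5:0,v6:2,v7:inf
step 3: dist = v0:16,v1:inf,v2:inf,v3:inf,v4:inf,v5:0,v6:2,v7:inf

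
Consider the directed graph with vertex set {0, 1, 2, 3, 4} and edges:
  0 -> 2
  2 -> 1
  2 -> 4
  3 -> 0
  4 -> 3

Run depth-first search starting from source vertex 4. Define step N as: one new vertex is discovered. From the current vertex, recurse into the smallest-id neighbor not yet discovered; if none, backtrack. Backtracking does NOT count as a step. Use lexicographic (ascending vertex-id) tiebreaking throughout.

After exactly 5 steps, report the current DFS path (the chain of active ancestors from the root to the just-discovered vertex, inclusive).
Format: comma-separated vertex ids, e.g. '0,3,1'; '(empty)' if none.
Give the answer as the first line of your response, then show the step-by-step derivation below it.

4,3,0,2,1

step 1: discover 4; path=4; order=4
step 2: discover 3; path=4>3; order=4,3
step 3: discover 0; path=4>3>0; order=4,3,0
step 4: discover 2; path=4>3>0>2; order=4,3,0,2
step 5: discover 1; path=4>3>0>2>1; order=4,3,0,2,1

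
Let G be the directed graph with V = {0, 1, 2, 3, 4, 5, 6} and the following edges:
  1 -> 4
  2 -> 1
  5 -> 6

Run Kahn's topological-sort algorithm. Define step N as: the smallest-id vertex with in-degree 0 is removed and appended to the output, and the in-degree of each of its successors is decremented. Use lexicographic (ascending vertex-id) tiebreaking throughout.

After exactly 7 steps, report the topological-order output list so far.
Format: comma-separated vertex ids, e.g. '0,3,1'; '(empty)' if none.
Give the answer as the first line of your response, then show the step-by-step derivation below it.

0,2,1,3,4,5,6

step 1: output 0; order=[0]; indeg=(0,1,0,0,1,0,1)
step 2: output 2; order=[0,2]; indeg=(0,0,0,0,1,0,1)
step 3: output 1; order=[0,2,1]; indeg=(0,0,0,0,0,0,1)
step 4: output 3; order=[0,2,1,3]; indeg=(0,0,0,0,0,0,1)
step 5: output 4; order=[0,2,1,3,4]; indeg=(0,0,0,0,0,0,1)
step 6: output 5; order=[0,2,1,3,4,5]; indeg=(0,0,0,0,0,0,0)
step 7: output 6; order=[0,2,1,3,4,5,6]; indeg=(0,0,0,0,0,0,0)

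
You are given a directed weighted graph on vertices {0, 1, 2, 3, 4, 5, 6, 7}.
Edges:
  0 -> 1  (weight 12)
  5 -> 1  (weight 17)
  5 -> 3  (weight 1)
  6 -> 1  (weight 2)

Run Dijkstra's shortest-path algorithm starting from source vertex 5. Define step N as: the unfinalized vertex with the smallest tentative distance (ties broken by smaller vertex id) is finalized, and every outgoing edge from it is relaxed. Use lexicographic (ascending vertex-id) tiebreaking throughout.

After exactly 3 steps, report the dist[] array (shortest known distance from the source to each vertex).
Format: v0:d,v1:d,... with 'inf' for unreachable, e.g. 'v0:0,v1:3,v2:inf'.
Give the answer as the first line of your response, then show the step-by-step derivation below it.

v0:inf,v1:17,v2:inf,v3:1,v4:inf,v5:0,v6:inf,v7:inf

step 1: dist = v0:inf,v1:17,v2:inf,v3:1,v4:inf,v5:0,v6:inf,v7:inf
step 2: dist = v0:inf,v1:17,v2:inf,v3:1,v4:inf,v5:0,v6:inf,v7:inf
step 3: dist = v0:inf,v1:17,v2:inf,v3:1,v4:inf,v5:0,v6:inf,v7:inf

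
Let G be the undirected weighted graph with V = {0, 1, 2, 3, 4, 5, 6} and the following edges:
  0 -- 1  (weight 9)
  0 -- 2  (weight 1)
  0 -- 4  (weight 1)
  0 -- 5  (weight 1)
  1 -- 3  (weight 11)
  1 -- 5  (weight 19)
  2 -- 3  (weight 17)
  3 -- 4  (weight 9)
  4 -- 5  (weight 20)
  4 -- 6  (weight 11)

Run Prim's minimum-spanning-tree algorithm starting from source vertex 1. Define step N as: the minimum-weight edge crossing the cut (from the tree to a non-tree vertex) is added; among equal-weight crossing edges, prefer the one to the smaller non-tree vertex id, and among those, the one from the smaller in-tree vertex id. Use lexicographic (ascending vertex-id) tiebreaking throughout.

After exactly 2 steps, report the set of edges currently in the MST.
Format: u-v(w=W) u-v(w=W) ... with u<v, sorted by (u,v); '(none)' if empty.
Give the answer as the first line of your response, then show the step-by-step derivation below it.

0-1(w=9) 0-2(w=1)

step 1: add edge 0-1 (w=9); MST = {0-1(w=9)}
step 2: add edge 0-2 (w=1); MST = {0-1(w=9) 0-2(w=1)}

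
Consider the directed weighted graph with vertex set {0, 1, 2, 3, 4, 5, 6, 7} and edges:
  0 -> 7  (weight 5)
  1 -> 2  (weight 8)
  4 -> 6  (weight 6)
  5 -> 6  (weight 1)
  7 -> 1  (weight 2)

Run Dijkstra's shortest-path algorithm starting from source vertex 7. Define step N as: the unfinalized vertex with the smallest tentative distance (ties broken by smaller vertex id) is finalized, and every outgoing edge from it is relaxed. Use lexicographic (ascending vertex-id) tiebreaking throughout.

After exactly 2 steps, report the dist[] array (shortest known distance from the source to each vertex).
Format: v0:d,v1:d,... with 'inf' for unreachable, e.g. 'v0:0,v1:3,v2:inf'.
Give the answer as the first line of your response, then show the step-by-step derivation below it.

v0:inf,v1:2,v2:10,v3:inf,v4:inf,v5:inf,v6:inf,v7:0

step 1: dist = v0:inf,v1:2,v2:inf,v3:inf,v4:inf,v5:inf,v6:inf,v7:0
step 2: dist = v0:inf,v1:2,v2:10,v3:inf,v4:inf,v5:inf,v6:inf,v7:0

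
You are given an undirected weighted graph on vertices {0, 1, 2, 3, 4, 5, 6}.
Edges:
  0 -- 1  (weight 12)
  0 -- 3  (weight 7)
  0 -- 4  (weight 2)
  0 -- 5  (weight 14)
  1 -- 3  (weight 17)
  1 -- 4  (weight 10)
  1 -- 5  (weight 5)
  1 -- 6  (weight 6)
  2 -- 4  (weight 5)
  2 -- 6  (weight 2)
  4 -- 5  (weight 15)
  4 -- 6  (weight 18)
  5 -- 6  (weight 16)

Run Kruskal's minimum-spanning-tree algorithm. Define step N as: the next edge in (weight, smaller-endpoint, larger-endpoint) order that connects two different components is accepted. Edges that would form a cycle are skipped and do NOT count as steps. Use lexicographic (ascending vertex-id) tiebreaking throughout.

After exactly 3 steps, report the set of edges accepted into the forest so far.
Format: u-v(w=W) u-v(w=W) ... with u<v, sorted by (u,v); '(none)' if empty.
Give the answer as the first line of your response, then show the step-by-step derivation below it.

0-4(w=2) 1-5(w=5) 2-6(w=2)

step 1: add edge 0-4 (w=2); MST = {0-4(w=2)}
step 2: add edge 2-6 (w=2); MST = {0-4(w=2) 2-6(w=2)}
step 3: add edge 1-5 (w=5); MST = {0-4(w=2) 1-5(w=5) 2-6(w=2)}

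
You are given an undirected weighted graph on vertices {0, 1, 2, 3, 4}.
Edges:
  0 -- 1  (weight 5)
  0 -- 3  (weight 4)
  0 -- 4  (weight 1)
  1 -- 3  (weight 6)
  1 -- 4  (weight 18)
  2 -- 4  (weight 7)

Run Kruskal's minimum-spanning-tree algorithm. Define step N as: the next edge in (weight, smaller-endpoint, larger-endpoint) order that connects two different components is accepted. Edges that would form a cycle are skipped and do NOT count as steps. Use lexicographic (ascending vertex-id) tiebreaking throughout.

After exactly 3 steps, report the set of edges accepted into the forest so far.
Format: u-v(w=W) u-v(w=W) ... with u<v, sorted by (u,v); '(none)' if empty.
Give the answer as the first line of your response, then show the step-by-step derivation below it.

0-1(w=5) 0-3(w=4) 0-4(w=1)

step 1: add edge 0-4 (w=1); MST = {0-4(w=1)}
step 2: add edge 0-3 (w=4); MST = {0-3(w=4) 0-4(w=1)}
step 3: add edge 0-1 (w=5); MST = {0-1(w=5) 0-3(w=4) 0-4(w=1)}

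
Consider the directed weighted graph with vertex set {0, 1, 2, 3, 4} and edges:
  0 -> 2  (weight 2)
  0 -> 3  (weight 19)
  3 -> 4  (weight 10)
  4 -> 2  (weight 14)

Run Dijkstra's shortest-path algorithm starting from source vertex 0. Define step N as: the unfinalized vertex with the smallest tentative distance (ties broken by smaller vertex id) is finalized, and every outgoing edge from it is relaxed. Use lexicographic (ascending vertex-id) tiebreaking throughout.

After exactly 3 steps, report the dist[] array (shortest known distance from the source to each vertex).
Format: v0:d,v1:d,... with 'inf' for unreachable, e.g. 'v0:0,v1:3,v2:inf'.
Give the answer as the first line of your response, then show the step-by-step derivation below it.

v0:0,v1:inf,v2:2,v3:19,v4:29

step 1: dist = v0:0,v1:inf,v2:2,v3:19,v4:inf
step 2: dist = v0:0,v1:inf,v2:2,v3:19,v4:inf
step 3: dist = v0:0,v1:inf,v2:2,v3:19,v4:29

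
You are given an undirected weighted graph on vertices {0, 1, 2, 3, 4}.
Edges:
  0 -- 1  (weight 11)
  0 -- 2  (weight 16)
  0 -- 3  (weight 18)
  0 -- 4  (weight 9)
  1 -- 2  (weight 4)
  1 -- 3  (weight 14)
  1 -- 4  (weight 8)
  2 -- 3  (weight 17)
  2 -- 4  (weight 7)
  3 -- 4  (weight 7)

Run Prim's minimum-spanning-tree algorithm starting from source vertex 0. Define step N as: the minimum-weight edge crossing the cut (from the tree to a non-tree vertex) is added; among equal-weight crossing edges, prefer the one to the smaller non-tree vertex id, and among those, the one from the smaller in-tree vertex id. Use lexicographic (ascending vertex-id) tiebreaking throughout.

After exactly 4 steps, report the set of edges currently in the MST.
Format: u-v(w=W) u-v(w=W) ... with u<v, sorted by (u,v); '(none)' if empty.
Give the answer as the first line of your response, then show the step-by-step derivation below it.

0-4(w=9) 1-2(w=4) 2-4(w=7) 3-4(w=7)

step 1: add edge 0-4 (w=9); MST = {0-4(w=9)}
step 2: add edge 2-4 (w=7); MST = {0-4(w=9) 2-4(w=7)}
step 3: add edge 1-2 (w=4); MST = {0-4(w=9) 1-2(w=4) 2-4(w=7)}
step 4: add edge 3-4 (w=7); MST = {0-4(w=9) 1-2(w=4) 2-4(w=7) 3-4(w=7)}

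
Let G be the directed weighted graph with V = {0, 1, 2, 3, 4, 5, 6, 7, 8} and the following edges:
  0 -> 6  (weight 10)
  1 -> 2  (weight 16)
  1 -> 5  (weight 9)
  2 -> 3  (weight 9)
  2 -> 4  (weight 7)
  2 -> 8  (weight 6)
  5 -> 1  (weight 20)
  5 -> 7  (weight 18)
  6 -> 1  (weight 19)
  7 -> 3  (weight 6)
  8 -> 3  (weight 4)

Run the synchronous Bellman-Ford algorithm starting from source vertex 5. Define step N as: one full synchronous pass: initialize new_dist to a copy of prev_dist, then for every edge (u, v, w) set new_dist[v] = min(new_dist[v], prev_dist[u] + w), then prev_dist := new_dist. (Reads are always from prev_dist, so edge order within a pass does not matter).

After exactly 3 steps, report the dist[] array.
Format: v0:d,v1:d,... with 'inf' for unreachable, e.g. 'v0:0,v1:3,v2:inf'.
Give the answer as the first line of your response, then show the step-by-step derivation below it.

v0:inf,v1:20,v2:36,v3:24,v4:43,v5:0,v6:inf,v7:18,v8:42

step 1: dist = v0:inf,v1:20,v2:inf,v3:inf,v4:inf,v5:0,v6:inf,v7:18,v8:inf
step 2: dist = v0:inf,v1:20,v2:36,v3:24,v4:inf,v5:0,v6:inf,v7:18,v8:inf
step 3: dist = v0:inf,v1:20,v2:36,v3:24,v4:43,v5:0,v6:inf,v7:18,v8:42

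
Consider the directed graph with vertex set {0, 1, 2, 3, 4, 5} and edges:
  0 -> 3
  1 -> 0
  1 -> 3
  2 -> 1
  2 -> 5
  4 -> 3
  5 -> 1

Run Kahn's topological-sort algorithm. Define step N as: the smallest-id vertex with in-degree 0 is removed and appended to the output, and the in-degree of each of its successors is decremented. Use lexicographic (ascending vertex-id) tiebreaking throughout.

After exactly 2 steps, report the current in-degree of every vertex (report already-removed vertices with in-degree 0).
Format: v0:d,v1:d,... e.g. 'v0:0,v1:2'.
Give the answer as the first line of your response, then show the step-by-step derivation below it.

v0:1,v1:1,v2:0,v3:2,v4:0,v5:0

step 1: output 2; order=[2]; indeg=(1,1,0,3,0,0)
step 2: output 4; order=[2,4]; indeg=(1,1,0,2,0,0)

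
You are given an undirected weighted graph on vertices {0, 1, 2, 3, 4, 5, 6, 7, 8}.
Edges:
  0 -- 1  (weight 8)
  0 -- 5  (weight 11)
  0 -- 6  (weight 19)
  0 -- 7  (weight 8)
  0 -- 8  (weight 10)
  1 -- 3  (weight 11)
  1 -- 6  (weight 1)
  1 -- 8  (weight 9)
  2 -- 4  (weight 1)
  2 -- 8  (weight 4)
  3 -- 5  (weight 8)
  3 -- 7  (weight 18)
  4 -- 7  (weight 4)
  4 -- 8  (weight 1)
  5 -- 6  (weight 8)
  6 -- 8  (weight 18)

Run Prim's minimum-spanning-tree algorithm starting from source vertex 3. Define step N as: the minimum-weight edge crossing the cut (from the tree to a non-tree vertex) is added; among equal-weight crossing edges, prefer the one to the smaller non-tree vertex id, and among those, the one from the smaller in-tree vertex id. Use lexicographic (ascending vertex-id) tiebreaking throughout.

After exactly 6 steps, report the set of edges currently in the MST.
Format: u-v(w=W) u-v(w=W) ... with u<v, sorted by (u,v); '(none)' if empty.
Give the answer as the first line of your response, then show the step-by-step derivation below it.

0-1(w=8) 0-7(w=8) 1-6(w=1) 3-5(w=8) 4-7(w=4) 5-6(w=8)

step 1: add edge 3-5 (w=8); MST = {3-5(w=8)}
step 2: add edge 5-6 (w=8); MST = {3-5(w=8) 5-6(w=8)}
step 3: add edge 1-6 (w=1); MST = {1-6(w=1) 3-5(w=8) 5-6(w=8)}
step 4: add edge 0-1 (w=8); MST = {0-1(w=8) 1-6(w=1) 3-5(w=8) 5-6(w=8)}
step 5: add edge 0-7 (w=8); MST = {0-1(w=8) 0-7(w=8) 1-6(w=1) 3-5(w=8) 5-6(w=8)}
step 6: add edge 4-7 (w=4); MST = {0-1(w=8) 0-7(w=8) 1-6(w=1) 3-5(w=8) 4-7(w=4) 5-6(w=8)}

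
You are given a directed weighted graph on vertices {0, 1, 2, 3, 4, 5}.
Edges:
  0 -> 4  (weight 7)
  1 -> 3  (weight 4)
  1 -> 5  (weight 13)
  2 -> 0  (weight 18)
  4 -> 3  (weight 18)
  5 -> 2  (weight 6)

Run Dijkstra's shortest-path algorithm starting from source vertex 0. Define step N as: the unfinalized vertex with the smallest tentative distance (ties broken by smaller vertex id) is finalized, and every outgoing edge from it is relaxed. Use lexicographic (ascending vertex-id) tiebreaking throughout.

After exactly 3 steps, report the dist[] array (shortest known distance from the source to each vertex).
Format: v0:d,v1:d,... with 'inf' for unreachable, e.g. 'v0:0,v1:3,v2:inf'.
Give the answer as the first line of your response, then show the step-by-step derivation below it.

v0:0,v1:inf,v2:inf,v3:25,v4:7,v5:inf

step 1: dist = v0:0,v1:inf,v2:inf,v3:inf,v4:7,v5:inf
step 2: dist = v0:0,v1:inf,v2:inf,v3:25,v4:7,v5:inf
step 3: dist = v0:0,v1:inf,v2:inf,v3:25,v4:7,v5:inf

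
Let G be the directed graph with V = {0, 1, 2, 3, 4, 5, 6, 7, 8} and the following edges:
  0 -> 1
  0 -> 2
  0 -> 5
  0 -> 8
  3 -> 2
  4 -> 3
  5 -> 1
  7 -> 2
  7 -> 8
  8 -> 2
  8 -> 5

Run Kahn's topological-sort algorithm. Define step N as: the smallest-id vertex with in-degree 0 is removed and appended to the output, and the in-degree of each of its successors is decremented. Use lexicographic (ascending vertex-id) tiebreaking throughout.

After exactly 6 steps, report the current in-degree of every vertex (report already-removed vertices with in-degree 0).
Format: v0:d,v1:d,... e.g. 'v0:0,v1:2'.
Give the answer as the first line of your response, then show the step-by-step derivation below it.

v0:0,v1:1,v2:0,v3:0,v4:0,v5:0,v6:0,v7:0,v8:0

step 1: output 0; order=[0]; indeg=(0,1,3,1,0,1,0,0,1)
step 2: output 4; order=[0,4]; indeg=(0,1,3,0,0,1,0,0,1)
step 3: output 3; order=[0,4,3]; indeg=(0,1,2,0,0,1,0,0,1)
step 4: output 6; order=[0,4,3,6]; indeg=(0,1,2,0,0,1,0,0,1)
step 5: output 7; order=[0,4,3,6,7]; indeg=(0,1,1,0,0,1,0,0,0)
step 6: output 8; order=[0,4,3,6,7,8]; indeg=(0,1,0,0,0,0,0,0,0)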